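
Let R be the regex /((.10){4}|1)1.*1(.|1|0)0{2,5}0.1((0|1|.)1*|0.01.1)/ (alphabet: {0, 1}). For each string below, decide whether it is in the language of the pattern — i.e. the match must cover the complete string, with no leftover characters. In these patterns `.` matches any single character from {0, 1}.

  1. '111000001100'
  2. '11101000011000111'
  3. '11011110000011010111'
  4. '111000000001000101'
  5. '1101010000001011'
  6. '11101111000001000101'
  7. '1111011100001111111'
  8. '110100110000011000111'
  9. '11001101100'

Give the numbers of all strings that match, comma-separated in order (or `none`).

1 → no match
2 → match
3 → match
4 → match
5 → match
6 → match
7 → match
8 → match
9 → no match

2, 3, 4, 5, 6, 7, 8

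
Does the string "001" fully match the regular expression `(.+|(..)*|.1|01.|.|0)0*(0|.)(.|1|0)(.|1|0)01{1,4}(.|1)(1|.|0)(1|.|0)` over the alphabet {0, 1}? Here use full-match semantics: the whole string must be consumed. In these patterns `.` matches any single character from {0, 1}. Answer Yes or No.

No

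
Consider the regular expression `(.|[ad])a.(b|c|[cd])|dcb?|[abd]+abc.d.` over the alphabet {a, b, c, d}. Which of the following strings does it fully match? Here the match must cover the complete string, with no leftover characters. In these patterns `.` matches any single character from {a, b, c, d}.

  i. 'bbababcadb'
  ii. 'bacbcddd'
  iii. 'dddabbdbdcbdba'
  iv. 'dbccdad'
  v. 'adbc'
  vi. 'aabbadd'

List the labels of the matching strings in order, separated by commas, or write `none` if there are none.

i → match
ii → no match
iii → no match
iv → no match
v → no match
vi → no match

i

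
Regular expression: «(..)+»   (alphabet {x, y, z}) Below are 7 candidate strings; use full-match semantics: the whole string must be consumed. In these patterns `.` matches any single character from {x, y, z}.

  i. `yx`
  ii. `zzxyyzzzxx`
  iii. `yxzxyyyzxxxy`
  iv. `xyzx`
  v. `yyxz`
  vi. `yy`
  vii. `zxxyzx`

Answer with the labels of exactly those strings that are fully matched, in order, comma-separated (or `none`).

i, ii, iii, iv, v, vi, vii

i → match
ii → match
iii → match
iv → match
v → match
vi → match
vii → match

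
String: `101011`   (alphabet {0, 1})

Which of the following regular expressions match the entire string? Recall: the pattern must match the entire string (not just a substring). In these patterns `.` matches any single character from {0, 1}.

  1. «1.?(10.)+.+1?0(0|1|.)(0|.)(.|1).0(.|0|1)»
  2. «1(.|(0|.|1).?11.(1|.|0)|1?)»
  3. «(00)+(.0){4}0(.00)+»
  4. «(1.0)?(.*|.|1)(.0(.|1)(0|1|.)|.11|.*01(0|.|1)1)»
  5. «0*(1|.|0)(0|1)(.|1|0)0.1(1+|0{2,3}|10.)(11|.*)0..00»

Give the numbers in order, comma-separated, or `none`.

1 → no match
2 → no match
3 → no match — must start with `00`
4 → match
5 → no match — must end with `00`

4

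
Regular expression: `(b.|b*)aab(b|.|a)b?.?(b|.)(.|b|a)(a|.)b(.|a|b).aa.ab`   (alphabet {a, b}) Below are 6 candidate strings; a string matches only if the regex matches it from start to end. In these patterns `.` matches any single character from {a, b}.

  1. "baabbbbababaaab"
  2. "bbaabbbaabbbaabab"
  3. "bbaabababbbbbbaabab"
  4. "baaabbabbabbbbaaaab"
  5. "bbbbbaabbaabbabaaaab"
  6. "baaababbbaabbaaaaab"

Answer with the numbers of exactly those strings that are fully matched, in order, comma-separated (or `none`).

1 → no match
2 → match
3 → match
4 → no match
5 → match
6 → match

2, 3, 5, 6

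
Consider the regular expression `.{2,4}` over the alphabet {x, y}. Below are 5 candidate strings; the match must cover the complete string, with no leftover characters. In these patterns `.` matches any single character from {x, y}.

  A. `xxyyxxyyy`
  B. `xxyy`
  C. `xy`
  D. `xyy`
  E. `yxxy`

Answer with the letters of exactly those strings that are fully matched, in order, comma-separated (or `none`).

B, C, D, E

A → no match
B → match
C → match
D → match
E → match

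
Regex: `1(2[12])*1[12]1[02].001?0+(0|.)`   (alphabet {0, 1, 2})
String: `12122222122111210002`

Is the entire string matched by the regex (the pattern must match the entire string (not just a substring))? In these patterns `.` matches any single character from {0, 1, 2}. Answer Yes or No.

Yes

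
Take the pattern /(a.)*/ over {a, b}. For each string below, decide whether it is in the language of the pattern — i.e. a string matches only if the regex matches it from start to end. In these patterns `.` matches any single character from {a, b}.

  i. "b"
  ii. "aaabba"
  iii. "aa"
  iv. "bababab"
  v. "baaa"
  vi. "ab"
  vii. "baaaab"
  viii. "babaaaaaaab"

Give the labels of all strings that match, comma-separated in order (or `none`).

iii, vi

i. "b" → no match
ii. "aaabba" → no match
iii. "aa" → match
iv. "bababab" → no match
v. "baaa" → no match
vi. "ab" → match
vii. "baaaab" → no match
viii. "babaaaaaaab" → no match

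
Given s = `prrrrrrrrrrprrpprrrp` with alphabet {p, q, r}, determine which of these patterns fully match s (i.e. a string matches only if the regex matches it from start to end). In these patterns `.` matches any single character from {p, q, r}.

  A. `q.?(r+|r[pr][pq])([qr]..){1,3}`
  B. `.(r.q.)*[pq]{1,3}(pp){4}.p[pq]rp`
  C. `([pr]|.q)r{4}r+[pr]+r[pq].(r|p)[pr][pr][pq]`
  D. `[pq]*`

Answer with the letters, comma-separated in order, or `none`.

A → no match — must start with `q`
B → no match
C → match
D → no match

C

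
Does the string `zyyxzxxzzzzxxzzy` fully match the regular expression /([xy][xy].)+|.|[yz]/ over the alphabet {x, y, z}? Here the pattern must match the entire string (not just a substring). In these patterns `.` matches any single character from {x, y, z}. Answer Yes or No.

No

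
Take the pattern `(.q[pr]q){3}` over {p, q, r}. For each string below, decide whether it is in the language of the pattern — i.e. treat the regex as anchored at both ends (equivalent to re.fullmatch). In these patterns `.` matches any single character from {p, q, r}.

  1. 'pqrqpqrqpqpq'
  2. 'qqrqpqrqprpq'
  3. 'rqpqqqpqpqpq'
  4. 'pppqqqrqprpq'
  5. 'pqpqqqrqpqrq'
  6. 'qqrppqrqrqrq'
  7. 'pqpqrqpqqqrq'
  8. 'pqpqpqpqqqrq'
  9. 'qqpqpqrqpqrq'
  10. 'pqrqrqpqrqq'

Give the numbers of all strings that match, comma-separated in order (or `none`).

1. 'pqrqpqrqpqpq' → match
2. 'qqrqpqrqprpq' → no match
3. 'rqpqqqpqpqpq' → match
4. 'pppqqqrqprpq' → no match
5. 'pqpqqqrqpqrq' → match
6. 'qqrppqrqrqrq' → no match
7. 'pqpqrqpqqqrq' → match
8. 'pqpqpqpqqqrq' → match
9. 'qqpqpqrqpqrq' → match
10. 'pqrqrqpqrqq' → no match

1, 3, 5, 7, 8, 9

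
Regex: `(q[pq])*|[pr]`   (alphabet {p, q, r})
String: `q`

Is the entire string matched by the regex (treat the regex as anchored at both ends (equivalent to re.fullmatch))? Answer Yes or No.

No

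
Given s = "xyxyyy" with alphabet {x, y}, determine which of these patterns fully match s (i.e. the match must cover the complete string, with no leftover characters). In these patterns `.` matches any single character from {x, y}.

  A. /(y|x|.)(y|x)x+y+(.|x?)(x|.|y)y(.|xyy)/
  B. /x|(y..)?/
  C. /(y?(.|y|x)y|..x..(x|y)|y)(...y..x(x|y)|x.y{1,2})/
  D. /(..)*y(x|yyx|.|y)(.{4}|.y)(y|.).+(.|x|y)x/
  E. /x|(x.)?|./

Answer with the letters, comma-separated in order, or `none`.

A → no match
B → no match
C → match
D → no match — must end with "x"
E → no match

C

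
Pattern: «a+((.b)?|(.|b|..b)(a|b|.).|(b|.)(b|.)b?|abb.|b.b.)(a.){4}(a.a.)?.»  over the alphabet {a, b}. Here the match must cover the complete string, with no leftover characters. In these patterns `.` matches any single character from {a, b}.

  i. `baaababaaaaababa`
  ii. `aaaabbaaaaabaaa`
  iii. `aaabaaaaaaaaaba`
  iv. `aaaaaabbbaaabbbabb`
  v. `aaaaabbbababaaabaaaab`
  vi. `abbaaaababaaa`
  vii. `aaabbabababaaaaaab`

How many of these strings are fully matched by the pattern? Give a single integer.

5

i → no match — must start with `a`
ii → match
iii → match
iv → no match
v → match
vi → match
vii → match
Total matched: 5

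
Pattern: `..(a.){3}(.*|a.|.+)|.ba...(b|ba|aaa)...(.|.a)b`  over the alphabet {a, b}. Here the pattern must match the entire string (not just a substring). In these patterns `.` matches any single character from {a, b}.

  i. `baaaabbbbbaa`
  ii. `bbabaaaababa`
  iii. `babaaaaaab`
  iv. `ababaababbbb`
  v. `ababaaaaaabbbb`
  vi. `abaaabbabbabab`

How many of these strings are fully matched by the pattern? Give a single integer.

i → no match
ii → match
iii → no match
iv → match
v → match
vi → match
Total matched: 4

4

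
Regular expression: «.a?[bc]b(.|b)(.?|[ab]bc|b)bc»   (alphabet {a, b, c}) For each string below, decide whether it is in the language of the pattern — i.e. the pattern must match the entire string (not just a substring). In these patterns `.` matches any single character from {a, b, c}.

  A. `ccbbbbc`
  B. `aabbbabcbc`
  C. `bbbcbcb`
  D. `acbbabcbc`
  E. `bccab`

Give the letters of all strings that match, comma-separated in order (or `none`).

A → match
B → match
C → no match — must end with `bc`
D → match
E → no match — must end with `bc`

A, B, D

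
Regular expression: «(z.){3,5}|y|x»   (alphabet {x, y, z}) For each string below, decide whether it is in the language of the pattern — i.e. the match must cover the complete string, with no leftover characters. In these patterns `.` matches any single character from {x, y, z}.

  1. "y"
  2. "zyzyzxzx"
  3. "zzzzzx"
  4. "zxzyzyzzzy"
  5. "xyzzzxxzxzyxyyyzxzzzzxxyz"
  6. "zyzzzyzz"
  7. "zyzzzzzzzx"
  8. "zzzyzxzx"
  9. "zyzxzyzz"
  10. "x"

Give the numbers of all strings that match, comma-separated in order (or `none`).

1 → match
2 → match
3 → match
4 → match
5 → no match
6 → match
7 → match
8 → match
9 → match
10 → match

1, 2, 3, 4, 6, 7, 8, 9, 10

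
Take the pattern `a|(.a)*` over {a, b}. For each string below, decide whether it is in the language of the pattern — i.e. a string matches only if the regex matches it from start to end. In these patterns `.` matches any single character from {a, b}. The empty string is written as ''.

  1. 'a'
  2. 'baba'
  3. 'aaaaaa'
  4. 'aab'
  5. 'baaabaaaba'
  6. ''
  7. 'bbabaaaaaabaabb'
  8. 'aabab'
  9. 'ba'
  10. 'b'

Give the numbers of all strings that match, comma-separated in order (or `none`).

1, 2, 3, 5, 6, 9

1. 'a' → match
2. 'baba' → match
3. 'aaaaaa' → match
4. 'aab' → no match
5. 'baaabaaaba' → match
6. '' → match
7 → no match
8. 'aabab' → no match
9. 'ba' → match
10. 'b' → no match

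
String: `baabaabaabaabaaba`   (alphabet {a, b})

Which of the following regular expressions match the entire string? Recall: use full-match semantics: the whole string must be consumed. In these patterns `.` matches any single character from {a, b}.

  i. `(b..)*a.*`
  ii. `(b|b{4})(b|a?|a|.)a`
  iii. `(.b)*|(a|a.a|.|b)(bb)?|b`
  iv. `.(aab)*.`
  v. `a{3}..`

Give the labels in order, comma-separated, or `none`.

iv

i → no match
ii → no match
iii → no match
iv → match
v → no match — must start with `a`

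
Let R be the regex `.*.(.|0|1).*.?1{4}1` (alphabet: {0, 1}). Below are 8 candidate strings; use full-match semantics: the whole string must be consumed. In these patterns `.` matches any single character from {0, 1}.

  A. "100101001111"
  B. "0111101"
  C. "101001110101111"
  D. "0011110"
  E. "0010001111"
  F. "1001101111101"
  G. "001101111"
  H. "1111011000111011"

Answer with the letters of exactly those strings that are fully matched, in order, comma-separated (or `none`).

none

A. "100101001111" → no match
B. "0111101" → no match — must end with "11"
C → no match
D. "0011110" → no match — must end with "11"
E. "0010001111" → no match
F → no match — must end with "11"
G. "001101111" → no match
H → no match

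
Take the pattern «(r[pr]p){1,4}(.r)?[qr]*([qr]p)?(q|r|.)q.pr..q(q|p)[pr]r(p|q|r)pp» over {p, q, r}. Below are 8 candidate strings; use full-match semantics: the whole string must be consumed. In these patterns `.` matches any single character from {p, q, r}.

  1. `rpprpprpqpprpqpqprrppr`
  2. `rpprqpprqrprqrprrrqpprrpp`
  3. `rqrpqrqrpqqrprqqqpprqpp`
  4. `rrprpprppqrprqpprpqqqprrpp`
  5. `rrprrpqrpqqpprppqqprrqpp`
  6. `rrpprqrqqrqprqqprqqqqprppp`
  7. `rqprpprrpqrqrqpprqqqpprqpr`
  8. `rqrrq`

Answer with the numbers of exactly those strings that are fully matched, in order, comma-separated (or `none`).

4, 6

1 → no match — must end with `pp`
2 → no match
3 → no match
4 → match
5 → no match
6 → match
7 → no match — must end with `pp`
8 → no match — must end with `pp`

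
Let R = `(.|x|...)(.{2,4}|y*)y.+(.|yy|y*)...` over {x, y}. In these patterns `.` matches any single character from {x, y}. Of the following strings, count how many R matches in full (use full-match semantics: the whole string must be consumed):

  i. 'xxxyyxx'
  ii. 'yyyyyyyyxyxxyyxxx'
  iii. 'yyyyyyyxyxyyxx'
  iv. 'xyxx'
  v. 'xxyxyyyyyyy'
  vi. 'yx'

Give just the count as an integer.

i → no match
ii → match
iii → match
iv → no match
v → match
vi → no match
Total matched: 3

3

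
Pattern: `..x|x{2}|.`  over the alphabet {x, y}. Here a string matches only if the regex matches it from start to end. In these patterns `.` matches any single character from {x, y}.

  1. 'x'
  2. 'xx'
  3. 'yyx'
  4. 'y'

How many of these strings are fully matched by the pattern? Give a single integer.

1 → match
2 → match
3 → match
4 → match
Total matched: 4

4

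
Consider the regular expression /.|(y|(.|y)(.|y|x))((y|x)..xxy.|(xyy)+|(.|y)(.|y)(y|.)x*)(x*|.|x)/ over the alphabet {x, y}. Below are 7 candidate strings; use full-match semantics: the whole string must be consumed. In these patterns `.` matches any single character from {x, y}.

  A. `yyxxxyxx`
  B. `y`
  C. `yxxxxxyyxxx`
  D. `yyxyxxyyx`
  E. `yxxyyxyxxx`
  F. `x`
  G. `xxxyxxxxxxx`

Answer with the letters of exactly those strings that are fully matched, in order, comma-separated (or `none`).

A → no match
B → match
C → match
D → match
E → no match
F → match
G → match

B, C, D, F, G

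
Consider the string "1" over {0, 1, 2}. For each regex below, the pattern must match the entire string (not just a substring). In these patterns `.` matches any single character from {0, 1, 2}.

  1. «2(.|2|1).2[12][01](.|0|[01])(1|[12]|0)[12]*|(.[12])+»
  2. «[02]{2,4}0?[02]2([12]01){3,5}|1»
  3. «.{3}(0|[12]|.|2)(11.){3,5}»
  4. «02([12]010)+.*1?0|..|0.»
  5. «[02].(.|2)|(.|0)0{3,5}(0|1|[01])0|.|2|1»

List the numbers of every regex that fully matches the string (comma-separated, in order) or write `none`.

1 → no match
2 → match
3 → no match
4 → no match
5 → match

2, 5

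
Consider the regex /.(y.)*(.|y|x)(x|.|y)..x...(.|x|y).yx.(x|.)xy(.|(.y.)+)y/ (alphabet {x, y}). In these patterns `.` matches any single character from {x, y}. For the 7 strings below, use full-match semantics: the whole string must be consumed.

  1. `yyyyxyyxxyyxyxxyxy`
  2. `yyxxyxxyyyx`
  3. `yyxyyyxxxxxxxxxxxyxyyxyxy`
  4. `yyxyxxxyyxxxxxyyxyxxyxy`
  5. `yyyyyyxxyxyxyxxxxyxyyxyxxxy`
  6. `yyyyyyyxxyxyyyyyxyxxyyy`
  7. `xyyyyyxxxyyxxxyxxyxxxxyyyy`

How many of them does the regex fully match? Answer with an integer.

1 → no match
2 → no match — must end with `y`
3 → match
4 → match
5 → no match
6 → no match
7 → no match
Total matched: 2

2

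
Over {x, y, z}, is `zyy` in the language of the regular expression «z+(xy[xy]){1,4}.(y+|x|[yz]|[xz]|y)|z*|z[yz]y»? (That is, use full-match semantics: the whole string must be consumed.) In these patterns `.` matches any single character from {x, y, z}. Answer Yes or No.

Yes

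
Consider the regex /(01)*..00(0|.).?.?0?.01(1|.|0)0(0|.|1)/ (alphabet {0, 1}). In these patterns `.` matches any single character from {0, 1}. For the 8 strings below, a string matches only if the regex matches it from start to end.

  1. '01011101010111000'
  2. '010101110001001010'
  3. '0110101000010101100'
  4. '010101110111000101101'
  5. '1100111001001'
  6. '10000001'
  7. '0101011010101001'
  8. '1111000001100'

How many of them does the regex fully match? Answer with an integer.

1

1 → no match
2 → no match
3 → no match
4 → no match
5 → match
6 → no match
7 → no match
8 → no match
Total matched: 1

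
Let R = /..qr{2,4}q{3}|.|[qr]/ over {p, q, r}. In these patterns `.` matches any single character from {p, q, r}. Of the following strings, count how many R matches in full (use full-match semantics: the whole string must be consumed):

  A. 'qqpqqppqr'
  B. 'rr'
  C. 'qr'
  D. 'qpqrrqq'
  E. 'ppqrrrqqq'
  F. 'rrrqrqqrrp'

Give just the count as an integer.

1

A → no match
B → no match
C → no match
D → no match
E → match
F → no match
Total matched: 1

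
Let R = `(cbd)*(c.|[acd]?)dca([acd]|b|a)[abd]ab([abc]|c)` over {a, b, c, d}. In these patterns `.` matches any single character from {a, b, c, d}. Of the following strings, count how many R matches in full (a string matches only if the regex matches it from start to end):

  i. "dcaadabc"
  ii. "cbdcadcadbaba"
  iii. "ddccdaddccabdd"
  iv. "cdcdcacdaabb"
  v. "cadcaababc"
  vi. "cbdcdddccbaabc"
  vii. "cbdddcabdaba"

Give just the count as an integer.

i → match
ii → match
iii → no match
iv → no match
v → match
vi → no match
vii → match
Total matched: 4

4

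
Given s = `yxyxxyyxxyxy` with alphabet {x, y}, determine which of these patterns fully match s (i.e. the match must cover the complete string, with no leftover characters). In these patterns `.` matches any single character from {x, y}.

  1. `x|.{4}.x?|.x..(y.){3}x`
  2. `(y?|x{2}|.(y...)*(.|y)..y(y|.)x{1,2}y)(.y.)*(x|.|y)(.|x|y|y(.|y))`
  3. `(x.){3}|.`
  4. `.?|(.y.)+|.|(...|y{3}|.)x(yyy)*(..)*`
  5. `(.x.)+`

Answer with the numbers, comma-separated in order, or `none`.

4, 5

1 → no match
2 → no match
3 → no match
4 → match
5 → match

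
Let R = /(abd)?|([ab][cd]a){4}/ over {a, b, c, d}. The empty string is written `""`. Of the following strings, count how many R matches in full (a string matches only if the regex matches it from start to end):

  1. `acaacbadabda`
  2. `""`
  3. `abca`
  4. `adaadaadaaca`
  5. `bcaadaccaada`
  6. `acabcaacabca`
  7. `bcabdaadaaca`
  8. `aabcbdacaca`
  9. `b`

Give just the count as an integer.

4

1 → no match
2 → match
3 → no match
4 → match
5 → no match
6 → match
7 → match
8 → no match
9 → no match
Total matched: 4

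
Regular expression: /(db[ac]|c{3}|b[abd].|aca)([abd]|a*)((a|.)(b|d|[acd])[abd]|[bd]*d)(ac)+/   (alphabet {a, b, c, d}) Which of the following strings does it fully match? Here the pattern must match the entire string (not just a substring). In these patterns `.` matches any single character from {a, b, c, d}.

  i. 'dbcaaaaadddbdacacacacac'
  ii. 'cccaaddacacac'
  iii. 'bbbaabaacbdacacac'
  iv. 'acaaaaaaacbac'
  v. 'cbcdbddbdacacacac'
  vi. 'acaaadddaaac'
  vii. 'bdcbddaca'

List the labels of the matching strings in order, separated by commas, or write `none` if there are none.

i, ii, iv

i → match
ii → match
iii → no match
iv → match
v → no match
vi → no match
vii → no match — must end with 'ac'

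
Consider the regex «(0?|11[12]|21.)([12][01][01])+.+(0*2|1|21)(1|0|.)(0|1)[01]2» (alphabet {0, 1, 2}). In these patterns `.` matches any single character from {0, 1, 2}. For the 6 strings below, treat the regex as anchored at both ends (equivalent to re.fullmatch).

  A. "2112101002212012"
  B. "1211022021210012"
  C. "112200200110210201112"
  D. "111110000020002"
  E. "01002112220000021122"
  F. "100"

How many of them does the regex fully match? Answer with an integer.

2

A → match
B → no match
C → no match
D → match
E → no match
F → no match — must end with "2"
Total matched: 2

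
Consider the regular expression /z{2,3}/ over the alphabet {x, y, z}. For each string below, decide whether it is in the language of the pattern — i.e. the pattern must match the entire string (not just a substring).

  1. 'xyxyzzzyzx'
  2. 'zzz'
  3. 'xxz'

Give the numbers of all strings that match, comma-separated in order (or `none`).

2

1 → no match — must start with 'z'
2 → match
3 → no match — must start with 'z'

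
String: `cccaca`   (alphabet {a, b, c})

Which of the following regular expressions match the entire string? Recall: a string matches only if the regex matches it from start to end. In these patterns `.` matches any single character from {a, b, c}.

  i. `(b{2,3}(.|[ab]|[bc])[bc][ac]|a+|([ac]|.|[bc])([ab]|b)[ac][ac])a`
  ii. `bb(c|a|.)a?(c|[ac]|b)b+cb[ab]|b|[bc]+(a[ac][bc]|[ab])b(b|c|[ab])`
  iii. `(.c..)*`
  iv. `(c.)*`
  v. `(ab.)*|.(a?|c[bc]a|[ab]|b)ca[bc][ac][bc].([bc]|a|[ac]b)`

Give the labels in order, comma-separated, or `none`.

iv

i → no match
ii → no match
iii → no match
iv → match
v → no match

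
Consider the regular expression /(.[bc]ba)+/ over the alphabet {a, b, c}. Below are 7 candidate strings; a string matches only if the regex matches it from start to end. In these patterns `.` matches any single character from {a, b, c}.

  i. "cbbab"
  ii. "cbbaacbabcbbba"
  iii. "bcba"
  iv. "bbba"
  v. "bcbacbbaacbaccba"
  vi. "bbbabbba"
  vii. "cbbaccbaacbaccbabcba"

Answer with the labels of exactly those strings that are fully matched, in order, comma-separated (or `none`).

iii, iv, v, vi, vii

i → no match — must end with "ba"
ii → no match
iii → match
iv → match
v → match
vi → match
vii → match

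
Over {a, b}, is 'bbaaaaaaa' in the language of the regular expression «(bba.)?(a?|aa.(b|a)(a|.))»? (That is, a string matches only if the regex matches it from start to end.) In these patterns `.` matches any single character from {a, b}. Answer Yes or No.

Yes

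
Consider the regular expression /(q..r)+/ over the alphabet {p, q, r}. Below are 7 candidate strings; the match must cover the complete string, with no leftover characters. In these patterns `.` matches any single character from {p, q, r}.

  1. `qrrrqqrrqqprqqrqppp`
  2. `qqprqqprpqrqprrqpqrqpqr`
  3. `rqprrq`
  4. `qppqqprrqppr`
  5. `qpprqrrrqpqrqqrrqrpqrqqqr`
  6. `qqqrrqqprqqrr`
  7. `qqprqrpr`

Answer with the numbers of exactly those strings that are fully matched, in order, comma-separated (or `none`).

7

1 → no match — must end with `r`
2 → no match
3 → no match — must start with `q`
4 → no match
5 → no match
6 → no match
7 → match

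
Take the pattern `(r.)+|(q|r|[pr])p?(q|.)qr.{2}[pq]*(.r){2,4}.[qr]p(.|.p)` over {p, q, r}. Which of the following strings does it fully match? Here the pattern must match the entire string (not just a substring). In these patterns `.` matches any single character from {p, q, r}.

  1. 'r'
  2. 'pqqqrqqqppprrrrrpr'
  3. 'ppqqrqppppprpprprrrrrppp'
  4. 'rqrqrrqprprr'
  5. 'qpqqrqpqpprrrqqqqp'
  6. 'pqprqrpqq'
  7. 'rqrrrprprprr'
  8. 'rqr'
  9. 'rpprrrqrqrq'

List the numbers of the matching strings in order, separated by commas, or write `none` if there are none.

7

1. 'r' → no match
2 → no match
3 → no match
4. 'rqrqrrqprprr' → no match
5 → no match
6. 'pqprqrpqq' → no match
7. 'rqrrrprprprr' → match
8. 'rqr' → no match
9. 'rpprrrqrqrq' → no match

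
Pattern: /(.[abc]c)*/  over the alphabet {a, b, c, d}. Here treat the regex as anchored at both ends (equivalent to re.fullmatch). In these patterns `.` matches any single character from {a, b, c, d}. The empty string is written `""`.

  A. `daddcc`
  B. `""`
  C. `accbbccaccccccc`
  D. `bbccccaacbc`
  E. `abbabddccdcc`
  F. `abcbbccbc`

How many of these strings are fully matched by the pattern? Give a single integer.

3

A → no match
B → match
C → match
D → no match
E → no match
F → match
Total matched: 3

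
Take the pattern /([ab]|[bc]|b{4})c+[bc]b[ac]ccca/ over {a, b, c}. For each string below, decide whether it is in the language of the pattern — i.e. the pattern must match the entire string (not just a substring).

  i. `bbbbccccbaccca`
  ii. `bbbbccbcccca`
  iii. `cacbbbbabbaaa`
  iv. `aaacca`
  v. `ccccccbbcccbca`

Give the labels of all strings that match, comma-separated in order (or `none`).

i → match
ii → match
iii → no match — must end with `ccca`
iv → no match — must end with `ccca`
v → no match — must end with `ccca`

i, ii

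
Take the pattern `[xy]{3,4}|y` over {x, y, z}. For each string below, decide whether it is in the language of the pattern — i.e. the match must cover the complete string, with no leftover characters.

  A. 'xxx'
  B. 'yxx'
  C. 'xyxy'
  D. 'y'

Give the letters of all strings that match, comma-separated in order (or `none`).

A → match
B → match
C → match
D → match

A, B, C, D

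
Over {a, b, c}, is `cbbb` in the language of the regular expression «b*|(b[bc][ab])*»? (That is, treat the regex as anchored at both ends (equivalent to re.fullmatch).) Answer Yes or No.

No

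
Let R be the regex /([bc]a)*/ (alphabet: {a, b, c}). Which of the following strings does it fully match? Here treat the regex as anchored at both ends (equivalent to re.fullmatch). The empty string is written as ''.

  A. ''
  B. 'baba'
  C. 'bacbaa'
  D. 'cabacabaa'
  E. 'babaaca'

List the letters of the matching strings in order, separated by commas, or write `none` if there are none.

A → match
B → match
C → no match
D → no match
E → no match

A, B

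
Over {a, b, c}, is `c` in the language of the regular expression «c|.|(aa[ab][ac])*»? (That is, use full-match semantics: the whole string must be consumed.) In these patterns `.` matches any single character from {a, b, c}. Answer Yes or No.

Yes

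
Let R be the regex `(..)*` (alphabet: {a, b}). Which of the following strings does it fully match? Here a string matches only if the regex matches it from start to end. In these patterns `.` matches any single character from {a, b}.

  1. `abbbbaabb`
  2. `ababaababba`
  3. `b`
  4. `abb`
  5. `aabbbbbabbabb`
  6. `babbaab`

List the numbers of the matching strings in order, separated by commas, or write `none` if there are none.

none

1 → no match
2 → no match
3 → no match
4 → no match
5 → no match
6 → no match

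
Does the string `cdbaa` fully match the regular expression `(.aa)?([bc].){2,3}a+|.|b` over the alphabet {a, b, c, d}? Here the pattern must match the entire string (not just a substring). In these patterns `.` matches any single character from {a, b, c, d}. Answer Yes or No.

Yes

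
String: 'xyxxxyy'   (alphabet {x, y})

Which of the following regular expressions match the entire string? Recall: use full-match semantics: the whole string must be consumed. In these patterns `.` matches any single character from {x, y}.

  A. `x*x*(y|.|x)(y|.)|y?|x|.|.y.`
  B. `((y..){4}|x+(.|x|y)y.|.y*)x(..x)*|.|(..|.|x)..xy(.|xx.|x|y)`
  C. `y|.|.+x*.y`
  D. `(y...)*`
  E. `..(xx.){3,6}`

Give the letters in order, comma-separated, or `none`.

B, C

A → no match
B → match
C → match
D → no match
E → no match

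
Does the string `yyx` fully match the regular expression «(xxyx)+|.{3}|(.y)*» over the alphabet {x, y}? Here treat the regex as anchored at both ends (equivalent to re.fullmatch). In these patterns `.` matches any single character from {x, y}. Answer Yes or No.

Yes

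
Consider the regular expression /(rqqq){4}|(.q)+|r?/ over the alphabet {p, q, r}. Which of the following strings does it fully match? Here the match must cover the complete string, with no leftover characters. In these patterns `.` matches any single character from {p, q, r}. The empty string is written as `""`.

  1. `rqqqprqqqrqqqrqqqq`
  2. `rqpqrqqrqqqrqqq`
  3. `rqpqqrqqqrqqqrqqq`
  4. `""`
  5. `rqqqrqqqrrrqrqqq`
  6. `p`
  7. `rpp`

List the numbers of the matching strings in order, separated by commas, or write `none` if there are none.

1 → no match
2 → no match
3 → no match
4 → match
5 → no match
6 → no match
7 → no match

4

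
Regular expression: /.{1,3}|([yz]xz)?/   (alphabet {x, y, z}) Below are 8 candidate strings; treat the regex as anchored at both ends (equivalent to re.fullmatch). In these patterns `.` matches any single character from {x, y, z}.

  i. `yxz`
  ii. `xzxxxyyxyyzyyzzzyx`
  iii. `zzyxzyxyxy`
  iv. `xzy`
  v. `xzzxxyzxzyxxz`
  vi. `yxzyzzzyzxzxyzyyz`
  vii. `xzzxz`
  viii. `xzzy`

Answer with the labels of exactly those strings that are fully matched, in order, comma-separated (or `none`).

i. `yxz` → match
ii → no match
iii. `zzyxzyxyxy` → no match
iv. `xzy` → match
v → no match
vi → no match
vii. `xzzxz` → no match
viii. `xzzy` → no match

i, iv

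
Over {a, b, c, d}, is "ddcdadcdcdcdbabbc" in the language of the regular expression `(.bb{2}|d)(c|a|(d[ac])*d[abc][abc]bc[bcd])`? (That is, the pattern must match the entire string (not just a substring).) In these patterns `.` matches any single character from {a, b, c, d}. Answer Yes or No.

No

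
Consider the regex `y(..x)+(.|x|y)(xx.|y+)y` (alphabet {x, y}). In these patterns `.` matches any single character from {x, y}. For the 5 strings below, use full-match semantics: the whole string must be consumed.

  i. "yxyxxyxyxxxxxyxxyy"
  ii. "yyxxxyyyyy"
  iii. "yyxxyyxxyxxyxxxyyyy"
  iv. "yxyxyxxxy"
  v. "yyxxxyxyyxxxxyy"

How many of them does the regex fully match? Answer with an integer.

4

i → match
ii → match
iii → no match
iv → match
v → match
Total matched: 4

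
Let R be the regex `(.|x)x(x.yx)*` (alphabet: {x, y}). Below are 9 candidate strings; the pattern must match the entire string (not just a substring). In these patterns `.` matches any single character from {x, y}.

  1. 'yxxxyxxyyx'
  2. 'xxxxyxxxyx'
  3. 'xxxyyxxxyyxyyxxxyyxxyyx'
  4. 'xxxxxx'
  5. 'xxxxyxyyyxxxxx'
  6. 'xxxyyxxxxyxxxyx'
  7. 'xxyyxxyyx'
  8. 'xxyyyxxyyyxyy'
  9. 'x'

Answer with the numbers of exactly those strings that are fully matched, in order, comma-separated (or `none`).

1, 2

1 → match
2 → match
3 → no match
4 → no match
5 → no match
6 → no match
7 → no match
8 → no match
9 → no match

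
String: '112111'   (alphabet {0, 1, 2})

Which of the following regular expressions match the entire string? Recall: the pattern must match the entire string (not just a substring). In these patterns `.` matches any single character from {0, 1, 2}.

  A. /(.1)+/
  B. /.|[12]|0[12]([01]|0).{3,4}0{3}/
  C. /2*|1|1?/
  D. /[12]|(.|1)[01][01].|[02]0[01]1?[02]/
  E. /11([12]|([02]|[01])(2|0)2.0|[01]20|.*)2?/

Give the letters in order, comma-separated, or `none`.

A, E

A → match
B → no match
C → no match
D → no match
E → match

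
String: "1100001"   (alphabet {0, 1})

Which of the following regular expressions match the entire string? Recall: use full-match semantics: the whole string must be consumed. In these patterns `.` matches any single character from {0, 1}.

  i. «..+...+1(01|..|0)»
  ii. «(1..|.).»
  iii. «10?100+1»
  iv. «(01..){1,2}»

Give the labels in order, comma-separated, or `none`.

iii

i → no match
ii → no match
iii → match
iv → no match — must start with "01"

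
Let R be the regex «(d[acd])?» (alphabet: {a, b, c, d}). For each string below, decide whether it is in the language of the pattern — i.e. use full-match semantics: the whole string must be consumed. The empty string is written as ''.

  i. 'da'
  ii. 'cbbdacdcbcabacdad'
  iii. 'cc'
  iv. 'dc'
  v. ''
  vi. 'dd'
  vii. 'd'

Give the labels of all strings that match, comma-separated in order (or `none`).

i, iv, v, vi

i → match
ii → no match
iii → no match
iv → match
v → match
vi → match
vii → no match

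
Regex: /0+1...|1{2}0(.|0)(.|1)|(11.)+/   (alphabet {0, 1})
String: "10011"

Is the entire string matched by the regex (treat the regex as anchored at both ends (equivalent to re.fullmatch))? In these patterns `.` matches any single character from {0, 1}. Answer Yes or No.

No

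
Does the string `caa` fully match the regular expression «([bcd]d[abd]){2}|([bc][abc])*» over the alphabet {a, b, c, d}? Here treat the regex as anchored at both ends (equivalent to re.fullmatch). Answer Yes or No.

No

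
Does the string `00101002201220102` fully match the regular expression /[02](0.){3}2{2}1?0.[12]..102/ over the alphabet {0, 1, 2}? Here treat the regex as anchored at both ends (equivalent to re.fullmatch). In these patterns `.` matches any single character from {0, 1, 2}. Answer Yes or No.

Yes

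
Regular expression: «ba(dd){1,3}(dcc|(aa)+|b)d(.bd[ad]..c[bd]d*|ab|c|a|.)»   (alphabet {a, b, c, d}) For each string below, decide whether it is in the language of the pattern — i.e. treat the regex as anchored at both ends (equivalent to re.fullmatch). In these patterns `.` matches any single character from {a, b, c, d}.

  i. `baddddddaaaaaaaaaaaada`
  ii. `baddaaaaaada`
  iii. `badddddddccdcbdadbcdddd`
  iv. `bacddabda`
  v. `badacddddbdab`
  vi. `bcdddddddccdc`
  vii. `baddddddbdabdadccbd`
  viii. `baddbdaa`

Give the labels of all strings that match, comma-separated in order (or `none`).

i → match
ii → match
iii → match
iv → no match — must start with `badd`
v → no match — must start with `badd`
vi → no match — must start with `badd`
vii → match
viii → no match

i, ii, iii, vii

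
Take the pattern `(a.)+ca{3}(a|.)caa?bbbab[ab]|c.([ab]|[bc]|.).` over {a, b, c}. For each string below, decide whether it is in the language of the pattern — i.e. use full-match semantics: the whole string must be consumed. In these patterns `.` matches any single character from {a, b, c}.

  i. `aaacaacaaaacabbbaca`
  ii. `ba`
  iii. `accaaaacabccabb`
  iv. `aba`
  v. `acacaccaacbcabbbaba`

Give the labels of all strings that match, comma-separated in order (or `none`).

none

i → no match
ii → no match
iii → no match
iv → no match
v → no match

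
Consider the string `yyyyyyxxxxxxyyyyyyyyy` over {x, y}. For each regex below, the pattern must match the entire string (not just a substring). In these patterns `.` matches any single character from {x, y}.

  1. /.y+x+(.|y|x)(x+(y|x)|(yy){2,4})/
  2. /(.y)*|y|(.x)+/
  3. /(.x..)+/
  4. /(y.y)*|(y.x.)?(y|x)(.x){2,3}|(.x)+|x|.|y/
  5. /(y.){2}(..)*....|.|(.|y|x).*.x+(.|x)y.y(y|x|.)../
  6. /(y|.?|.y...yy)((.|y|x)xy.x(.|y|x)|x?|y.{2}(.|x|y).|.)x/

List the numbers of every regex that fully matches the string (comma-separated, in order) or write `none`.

1

1 → match
2 → no match
3 → no match
4 → no match
5 → no match
6 → no match — must end with `x`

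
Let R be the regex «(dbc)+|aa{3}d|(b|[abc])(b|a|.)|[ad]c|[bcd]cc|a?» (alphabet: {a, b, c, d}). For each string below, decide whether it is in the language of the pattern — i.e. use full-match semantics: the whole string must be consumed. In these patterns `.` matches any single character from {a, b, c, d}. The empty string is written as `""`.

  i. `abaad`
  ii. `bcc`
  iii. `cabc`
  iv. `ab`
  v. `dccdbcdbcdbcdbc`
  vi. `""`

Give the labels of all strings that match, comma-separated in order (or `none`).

ii, iv, vi

i. `abaad` → no match
ii. `bcc` → match
iii. `cabc` → no match
iv. `ab` → match
v → no match
vi. `""` → match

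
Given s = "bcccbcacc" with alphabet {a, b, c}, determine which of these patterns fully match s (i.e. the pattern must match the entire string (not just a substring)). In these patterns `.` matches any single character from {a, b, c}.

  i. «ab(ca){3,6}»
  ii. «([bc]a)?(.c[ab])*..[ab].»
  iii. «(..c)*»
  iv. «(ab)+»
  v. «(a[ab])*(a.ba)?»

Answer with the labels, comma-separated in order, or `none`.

i → no match — must start with "abca"
ii → no match
iii → match
iv → no match — must start with "ab"
v → no match

iii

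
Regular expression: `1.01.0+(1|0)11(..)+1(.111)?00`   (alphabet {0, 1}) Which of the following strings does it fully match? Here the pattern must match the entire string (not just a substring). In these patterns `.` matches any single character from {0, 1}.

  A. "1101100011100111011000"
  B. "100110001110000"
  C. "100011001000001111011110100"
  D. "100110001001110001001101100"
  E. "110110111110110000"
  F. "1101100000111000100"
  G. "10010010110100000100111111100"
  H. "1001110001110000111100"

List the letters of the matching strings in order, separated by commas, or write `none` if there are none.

A → no match
B → no match
C → no match
D → no match
E → no match
F → match
G → no match
H → no match

F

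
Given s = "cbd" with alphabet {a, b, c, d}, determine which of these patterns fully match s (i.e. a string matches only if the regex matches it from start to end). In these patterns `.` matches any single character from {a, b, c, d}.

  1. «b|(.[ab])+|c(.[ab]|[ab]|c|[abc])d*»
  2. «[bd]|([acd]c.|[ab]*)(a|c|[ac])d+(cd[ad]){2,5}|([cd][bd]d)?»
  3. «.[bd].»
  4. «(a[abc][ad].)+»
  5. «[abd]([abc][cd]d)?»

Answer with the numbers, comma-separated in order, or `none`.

1 → match
2 → match
3 → match
4 → no match — must start with "a"
5 → no match

1, 2, 3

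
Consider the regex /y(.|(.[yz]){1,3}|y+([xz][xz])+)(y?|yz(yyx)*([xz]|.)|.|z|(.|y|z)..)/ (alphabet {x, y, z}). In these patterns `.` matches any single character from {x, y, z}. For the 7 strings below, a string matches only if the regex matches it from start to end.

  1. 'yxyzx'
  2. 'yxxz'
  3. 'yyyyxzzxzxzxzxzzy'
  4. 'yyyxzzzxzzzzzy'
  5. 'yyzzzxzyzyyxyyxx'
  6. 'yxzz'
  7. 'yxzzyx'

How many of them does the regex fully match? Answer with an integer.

6

1 → match
2 → no match
3 → match
4 → match
5 → match
6 → match
7 → match
Total matched: 6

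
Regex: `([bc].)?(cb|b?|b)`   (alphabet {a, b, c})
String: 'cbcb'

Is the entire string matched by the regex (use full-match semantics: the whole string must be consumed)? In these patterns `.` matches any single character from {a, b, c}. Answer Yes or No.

Yes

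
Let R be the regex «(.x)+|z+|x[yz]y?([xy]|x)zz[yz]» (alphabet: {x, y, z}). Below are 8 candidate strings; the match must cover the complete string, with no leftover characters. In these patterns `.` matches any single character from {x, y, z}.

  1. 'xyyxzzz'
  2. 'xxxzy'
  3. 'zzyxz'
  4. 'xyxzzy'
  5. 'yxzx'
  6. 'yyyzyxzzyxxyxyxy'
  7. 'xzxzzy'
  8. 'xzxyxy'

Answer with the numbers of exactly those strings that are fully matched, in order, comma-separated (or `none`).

1, 4, 5, 7

1 → match
2 → no match
3 → no match
4 → match
5 → match
6 → no match
7 → match
8 → no match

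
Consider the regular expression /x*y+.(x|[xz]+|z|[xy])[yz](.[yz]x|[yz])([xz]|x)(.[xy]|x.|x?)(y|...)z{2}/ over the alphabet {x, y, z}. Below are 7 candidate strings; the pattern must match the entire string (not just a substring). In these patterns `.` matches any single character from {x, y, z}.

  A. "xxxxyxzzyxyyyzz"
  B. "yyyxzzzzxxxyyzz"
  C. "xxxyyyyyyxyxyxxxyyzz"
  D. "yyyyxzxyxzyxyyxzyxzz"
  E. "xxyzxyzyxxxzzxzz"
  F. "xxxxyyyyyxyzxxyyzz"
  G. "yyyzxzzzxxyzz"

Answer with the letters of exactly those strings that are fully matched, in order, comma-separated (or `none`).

A, B, C, E, F, G

A → match
B → match
C → match
D → no match
E → match
F → match
G → match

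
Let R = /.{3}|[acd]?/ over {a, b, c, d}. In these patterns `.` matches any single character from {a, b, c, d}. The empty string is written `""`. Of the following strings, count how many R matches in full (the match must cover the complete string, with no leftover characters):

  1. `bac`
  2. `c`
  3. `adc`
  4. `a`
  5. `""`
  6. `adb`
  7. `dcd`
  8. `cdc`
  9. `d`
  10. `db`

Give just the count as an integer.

1. `bac` → match
2. `c` → match
3. `adc` → match
4. `a` → match
5. `""` → match
6. `adb` → match
7. `dcd` → match
8. `cdc` → match
9. `d` → match
10. `db` → no match
Total matched: 9

9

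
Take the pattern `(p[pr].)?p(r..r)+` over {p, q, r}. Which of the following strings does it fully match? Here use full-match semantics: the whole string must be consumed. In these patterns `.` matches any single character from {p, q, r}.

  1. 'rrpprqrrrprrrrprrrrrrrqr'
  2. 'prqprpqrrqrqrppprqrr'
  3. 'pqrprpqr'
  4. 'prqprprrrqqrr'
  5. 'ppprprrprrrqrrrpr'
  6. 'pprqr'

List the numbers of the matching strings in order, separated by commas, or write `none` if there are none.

none

1 → no match
2 → no match
3 → no match
4 → no match
5 → no match
6 → no match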